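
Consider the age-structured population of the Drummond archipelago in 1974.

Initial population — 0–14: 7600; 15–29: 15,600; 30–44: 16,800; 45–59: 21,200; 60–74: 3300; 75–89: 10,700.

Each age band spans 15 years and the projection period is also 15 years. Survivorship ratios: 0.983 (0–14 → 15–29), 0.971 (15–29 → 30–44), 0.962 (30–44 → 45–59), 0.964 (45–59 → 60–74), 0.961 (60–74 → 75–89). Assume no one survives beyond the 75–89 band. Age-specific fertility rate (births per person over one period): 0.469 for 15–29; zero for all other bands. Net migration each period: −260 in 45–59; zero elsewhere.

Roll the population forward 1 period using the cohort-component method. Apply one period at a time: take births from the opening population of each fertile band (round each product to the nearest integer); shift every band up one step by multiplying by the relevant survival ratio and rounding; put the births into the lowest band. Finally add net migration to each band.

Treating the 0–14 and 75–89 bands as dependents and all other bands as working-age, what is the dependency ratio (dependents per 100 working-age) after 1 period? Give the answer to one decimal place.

(Bands numbered youngest = 1 to oldest = 6.)
Period 1.
Births: 15600 * 0.469 = 7316
Band 2: 7600 * 0.983 = 7471
Band 3: 15600 * 0.971 = 15148
Band 4: 16800 * 0.962 = 16162
Band 5: 21200 * 0.964 = 20437
Band 6: 3300 * 0.961 = 3171
Net migration: Band 4 − 260 → 15902
End of period: [7316, 7471, 15148, 15902, 20437, 3171]
Dependents (band 0–14 + band 75–89) = 7316 + 3171 = 10487; working-age = 58958; ratio = 10487/58958 × 100 = 17.8

17.8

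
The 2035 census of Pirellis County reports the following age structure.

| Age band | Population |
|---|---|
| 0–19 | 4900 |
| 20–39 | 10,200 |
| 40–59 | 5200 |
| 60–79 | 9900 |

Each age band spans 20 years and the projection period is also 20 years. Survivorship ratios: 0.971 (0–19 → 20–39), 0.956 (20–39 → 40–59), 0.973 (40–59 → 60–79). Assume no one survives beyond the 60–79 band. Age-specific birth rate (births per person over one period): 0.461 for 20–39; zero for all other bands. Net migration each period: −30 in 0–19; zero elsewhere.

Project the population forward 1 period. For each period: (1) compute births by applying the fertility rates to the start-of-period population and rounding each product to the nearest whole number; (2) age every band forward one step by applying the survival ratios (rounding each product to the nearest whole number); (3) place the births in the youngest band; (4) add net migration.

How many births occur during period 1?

Let band 1 be 0–19 through band 4 = 60–79.
Period 1:
Births: 10200 × 0.461 = 4702
Band 2: 4900 × 0.971 = 4758
Band 3: 10200 × 0.956 = 9751
Band 4: 5200 × 0.973 = 5060
Net migration: Band 1 − 30 → 4672
Giving 4672 / 4758 / 9751 / 5060.

4702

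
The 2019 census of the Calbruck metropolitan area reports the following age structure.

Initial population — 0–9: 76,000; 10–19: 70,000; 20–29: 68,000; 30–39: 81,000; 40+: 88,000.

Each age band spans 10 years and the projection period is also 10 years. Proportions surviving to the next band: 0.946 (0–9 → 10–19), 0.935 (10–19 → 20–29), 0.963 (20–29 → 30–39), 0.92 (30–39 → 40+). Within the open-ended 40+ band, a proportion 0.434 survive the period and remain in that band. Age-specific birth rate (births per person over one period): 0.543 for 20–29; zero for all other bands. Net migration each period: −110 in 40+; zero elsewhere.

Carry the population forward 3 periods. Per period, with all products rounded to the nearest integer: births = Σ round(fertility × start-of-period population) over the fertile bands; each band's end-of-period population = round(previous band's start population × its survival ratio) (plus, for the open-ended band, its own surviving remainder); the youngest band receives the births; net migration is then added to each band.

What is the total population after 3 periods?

272702

— Period 1 —
Births: 68000 × 0.543 = 36924
10–19: 76000 × 0.946 = 71896
20–29: 70000 × 0.935 = 65450
30–39: 68000 × 0.963 = 65484
40+: 81000 × 0.92 + 88000 × 0.434 = 74520 + 38192 = 112712
Net migration: 40+ − 110 → 112602
Population now: 0–9=36924, 10–19=71896, 20–29=65450, 30–39=65484, 40+=112602
— Period 2 —
Births: 65450 × 0.543 = 35539
10–19: 36924 × 0.946 = 34930
20–29: 71896 × 0.935 = 67223
30–39: 65450 × 0.963 = 63028
40+: 65484 × 0.92 + 112602 × 0.434 = 60245 + 48869 = 109114
Net migration: 40+ − 110 → 109004
Population now: 0–9=35539, 10–19=34930, 20–29=67223, 30–39=63028, 40+=109004
— Period 3 —
Births: 67223 × 0.543 = 36502
10–19: 35539 × 0.946 = 33620
20–29: 34930 × 0.935 = 32660
30–39: 67223 × 0.963 = 64736
40+: 63028 × 0.92 + 109004 × 0.434 = 57986 + 47308 = 105294
Net migration: 40+ − 110 → 105184
Population now: 0–9=36502, 10–19=33620, 20–29=32660, 30–39=64736, 40+=105184
Total after period 3: 36502 + 33620 + 32660 + 64736 + 105184 = 272702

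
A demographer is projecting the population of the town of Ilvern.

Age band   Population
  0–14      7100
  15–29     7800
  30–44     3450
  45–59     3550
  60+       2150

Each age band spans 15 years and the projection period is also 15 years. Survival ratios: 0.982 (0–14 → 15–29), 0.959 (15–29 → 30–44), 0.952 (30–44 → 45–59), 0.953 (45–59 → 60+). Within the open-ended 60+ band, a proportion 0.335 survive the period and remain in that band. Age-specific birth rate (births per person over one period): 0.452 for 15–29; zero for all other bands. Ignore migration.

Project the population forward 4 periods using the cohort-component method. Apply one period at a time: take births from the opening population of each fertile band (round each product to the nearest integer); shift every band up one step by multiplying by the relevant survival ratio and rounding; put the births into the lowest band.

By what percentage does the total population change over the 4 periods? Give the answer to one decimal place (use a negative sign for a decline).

-25.5

Let band 1 be 0–14 through band 5 = 60+.
Period 1:
Births: 7800 * 0.452 = 3526
Band 2: 7100 * 0.982 = 6972
Band 3: 7800 * 0.959 = 7480
Band 4: 3450 * 0.952 = 3284
Band 5: 3550 * 0.953 + 2150 * 0.335 = 3383 + 720 = 4103
Giving 3526 / 6972 / 7480 / 3284 / 4103.
Period 2:
Births: 6972 * 0.452 = 3151
Band 2: 3526 * 0.982 = 3463
Band 3: 6972 * 0.959 = 6686
Band 4: 7480 * 0.952 = 7121
Band 5: 3284 * 0.953 + 4103 * 0.335 = 3130 + 1375 = 4505
Giving 3151 / 3463 / 6686 / 7121 / 4505.
Period 3:
Births: 3463 * 0.452 = 1565
Band 2: 3151 * 0.982 = 3094
Band 3: 3463 * 0.959 = 3321
Band 4: 6686 * 0.952 = 6365
Band 5: 7121 * 0.953 + 4505 * 0.335 = 6786 + 1509 = 8295
Giving 1565 / 3094 / 3321 / 6365 / 8295.
Period 4:
Births: 3094 * 0.452 = 1398
Band 2: 1565 * 0.982 = 1537
Band 3: 3094 * 0.959 = 2967
Band 4: 3321 * 0.952 = 3162
Band 5: 6365 * 0.953 + 8295 * 0.335 = 6066 + 2779 = 8845
Giving 1398 / 1537 / 2967 / 3162 / 8845.
Total: 24050 → 17909; change = -6141; percentage change = -25.5%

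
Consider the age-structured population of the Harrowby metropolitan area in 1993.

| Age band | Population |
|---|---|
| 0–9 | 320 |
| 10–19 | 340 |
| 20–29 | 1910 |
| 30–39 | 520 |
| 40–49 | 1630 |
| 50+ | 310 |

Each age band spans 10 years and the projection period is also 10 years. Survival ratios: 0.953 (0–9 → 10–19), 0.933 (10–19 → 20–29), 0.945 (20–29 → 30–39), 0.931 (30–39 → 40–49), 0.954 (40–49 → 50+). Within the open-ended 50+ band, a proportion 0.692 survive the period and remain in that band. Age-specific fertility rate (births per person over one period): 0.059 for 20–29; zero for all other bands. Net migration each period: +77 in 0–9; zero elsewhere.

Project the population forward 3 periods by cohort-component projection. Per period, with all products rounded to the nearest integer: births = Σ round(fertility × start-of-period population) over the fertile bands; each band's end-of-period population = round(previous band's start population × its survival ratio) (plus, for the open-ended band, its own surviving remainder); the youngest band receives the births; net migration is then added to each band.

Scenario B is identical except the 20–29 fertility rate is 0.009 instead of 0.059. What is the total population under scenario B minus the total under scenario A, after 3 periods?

Let band 1 be 0–9 through band 6 = 50+.
[period 1]
Births: 1910 * 0.059 = 113
Band 2: 320 * 0.953 = 305
Band 3: 340 * 0.933 = 317
Band 4: 1910 * 0.945 = 1805
Band 5: 520 * 0.931 = 484
Band 6: 1630 * 0.954 + 310 * 0.692 = 1555 + 215 = 1770
Net migration: Band 1 + 77 → 190
Population now: 0–9=190, 10–19=305, 20–29=317, 30–39=1805, 40–49=484, 50+=1770
[period 2]
Births: 317 * 0.059 = 19
Band 2: 190 * 0.953 = 181
Band 3: 305 * 0.933 = 285
Band 4: 317 * 0.945 = 300
Band 5: 1805 * 0.931 = 1680
Band 6: 484 * 0.954 + 1770 * 0.692 = 462 + 1225 = 1687
Net migration: Band 1 + 77 → 96
Population now: 0–9=96, 10–19=181, 20–29=285, 30–39=300, 40–49=1680, 50+=1687
[period 3]
Births: 285 * 0.059 = 17
Band 2: 96 * 0.953 = 91
Band 3: 181 * 0.933 = 169
Band 4: 285 * 0.945 = 269
Band 5: 300 * 0.931 = 279
Band 6: 1680 * 0.954 + 1687 * 0.692 = 1603 + 1167 = 2770
Net migration: Band 1 + 77 → 94
Population now: 0–9=94, 10–19=91, 20–29=169, 30–39=269, 40–49=279, 50+=2770
Scenario A total after 3 periods: 3672
Scenario B projection —
[period 1]
Births: 1910 * 0.009 = 17
Band 2: 320 * 0.953 = 305
Band 3: 340 * 0.933 = 317
Band 4: 1910 * 0.945 = 1805
Band 5: 520 * 0.931 = 484
Band 6: 1630 * 0.954 + 310 * 0.692 = 1555 + 215 = 1770
Net migration: Band 1 + 77 → 94
Population now: 0–9=94, 10–19=305, 20–29=317, 30–39=1805, 40–49=484, 50+=1770
[period 2]
Births: 317 * 0.009 = 3
Band 2: 94 * 0.953 = 90
Band 3: 305 * 0.933 = 285
Band 4: 317 * 0.945 = 300
Band 5: 1805 * 0.931 = 1680
Band 6: 484 * 0.954 + 1770 * 0.692 = 462 + 1225 = 1687
Net migration: Band 1 + 77 → 80
Population now: 0–9=80, 10–19=90, 20–29=285, 30–39=300, 40–49=1680, 50+=1687
[period 3]
Births: 285 * 0.009 = 3
Band 2: 80 * 0.953 = 76
Band 3: 90 * 0.933 = 84
Band 4: 285 * 0.945 = 269
Band 5: 300 * 0.931 = 279
Band 6: 1680 * 0.954 + 1687 * 0.692 = 1603 + 1167 = 2770
Net migration: Band 1 + 77 → 80
Population now: 0–9=80, 10–19=76, 20–29=84, 30–39=269, 40–49=279, 50+=2770
Scenario B total after 3 periods: 3558
Difference B − A = 3558 − 3672 = -114

-114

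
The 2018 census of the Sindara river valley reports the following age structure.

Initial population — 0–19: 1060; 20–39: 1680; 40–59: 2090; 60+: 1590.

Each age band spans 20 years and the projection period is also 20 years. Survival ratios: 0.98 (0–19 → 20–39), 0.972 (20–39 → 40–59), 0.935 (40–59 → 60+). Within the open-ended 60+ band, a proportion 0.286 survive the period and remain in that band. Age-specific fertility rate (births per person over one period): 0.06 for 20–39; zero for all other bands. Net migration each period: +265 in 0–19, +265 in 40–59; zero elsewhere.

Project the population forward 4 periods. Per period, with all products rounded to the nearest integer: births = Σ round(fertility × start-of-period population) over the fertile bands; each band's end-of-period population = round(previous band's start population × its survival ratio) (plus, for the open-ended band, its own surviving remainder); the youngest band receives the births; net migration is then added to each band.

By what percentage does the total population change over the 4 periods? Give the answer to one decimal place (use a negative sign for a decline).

After projecting period 1:
Births: 1680 × 0.06 = 101
20–39: 1060 × 0.98 = 1039
40–59: 1680 × 0.972 = 1633
60+: 2090 × 0.935 + 1590 × 0.286 = 1954 + 455 = 2409
Net migration: 0–19 + 265 → 366; 40–59 + 265 → 1898
End of period: [366, 1039, 1898, 2409]
After projecting period 2:
Births: 1039 × 0.06 = 62
20–39: 366 × 0.98 = 359
40–59: 1039 × 0.972 = 1010
60+: 1898 × 0.935 + 2409 × 0.286 = 1775 + 689 = 2464
Net migration: 0–19 + 265 → 327; 40–59 + 265 → 1275
End of period: [327, 359, 1275, 2464]
After projecting period 3:
Births: 359 × 0.06 = 22
20–39: 327 × 0.98 = 320
40–59: 359 × 0.972 = 349
60+: 1275 × 0.935 + 2464 × 0.286 = 1192 + 705 = 1897
Net migration: 0–19 + 265 → 287; 40–59 + 265 → 614
End of period: [287, 320, 614, 1897]
After projecting period 4:
Births: 320 × 0.06 = 19
20–39: 287 × 0.98 = 281
40–59: 320 × 0.972 = 311
60+: 614 × 0.935 + 1897 × 0.286 = 574 + 543 = 1117
Net migration: 0–19 + 265 → 284; 40–59 + 265 → 576
End of period: [284, 281, 576, 1117]
Total: 6420 → 2258; change = -4162; percentage change = -64.8%

-64.8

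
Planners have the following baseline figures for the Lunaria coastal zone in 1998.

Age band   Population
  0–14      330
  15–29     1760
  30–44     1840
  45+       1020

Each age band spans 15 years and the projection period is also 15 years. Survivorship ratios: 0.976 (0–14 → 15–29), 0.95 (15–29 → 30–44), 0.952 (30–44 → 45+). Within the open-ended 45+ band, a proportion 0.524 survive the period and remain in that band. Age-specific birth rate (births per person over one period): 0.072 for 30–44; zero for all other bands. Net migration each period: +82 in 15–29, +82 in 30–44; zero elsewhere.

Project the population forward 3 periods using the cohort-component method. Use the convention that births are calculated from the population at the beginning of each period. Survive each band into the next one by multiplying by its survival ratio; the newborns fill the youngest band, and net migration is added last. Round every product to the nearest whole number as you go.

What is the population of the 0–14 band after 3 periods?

[period 1]
Births: 1840 × 0.072 = 132
15–29: 330 × 0.976 = 322
30–44: 1760 × 0.95 = 1672
45+: 1840 × 0.952 + 1020 × 0.524 = 1752 + 534 = 2286
Net migration: 15–29 + 82 → 404; 30–44 + 82 → 1754
End of period: [132, 404, 1754, 2286]
[period 2]
Births: 1754 × 0.072 = 126
15–29: 132 × 0.976 = 129
30–44: 404 × 0.95 = 384
45+: 1754 × 0.952 + 2286 × 0.524 = 1670 + 1198 = 2868
Net migration: 15–29 + 82 → 211; 30–44 + 82 → 466
End of period: [126, 211, 466, 2868]
[period 3]
Births: 466 × 0.072 = 34
15–29: 126 × 0.976 = 123
30–44: 211 × 0.95 = 200
45+: 466 × 0.952 + 2868 × 0.524 = 444 + 1503 = 1947
Net migration: 15–29 + 82 → 205; 30–44 + 82 → 282
End of period: [34, 205, 282, 1947]

34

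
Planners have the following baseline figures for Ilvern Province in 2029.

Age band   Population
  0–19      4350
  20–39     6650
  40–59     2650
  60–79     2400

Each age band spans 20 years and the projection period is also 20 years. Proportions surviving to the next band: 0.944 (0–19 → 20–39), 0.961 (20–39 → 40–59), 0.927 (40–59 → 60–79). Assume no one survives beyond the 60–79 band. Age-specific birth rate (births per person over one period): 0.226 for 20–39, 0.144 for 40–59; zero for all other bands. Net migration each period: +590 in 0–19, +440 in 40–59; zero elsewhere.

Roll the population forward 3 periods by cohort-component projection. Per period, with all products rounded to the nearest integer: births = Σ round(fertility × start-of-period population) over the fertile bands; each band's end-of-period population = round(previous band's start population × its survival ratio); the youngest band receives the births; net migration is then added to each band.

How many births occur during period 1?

1885

(Groups numbered youngest = 1 to oldest = 4.)
[period 1]
Births: 6650 * 0.226 = 1503  |  2650 * 0.144 = 382 — total 1885
Group 2: 4350 * 0.944 = 4106
Group 3: 6650 * 0.961 = 6391
Group 4: 2650 * 0.927 = 2457
Net migration: Group 1 + 590 → 2475; Group 3 + 440 → 6831
Giving 2475 / 4106 / 6831 / 2457.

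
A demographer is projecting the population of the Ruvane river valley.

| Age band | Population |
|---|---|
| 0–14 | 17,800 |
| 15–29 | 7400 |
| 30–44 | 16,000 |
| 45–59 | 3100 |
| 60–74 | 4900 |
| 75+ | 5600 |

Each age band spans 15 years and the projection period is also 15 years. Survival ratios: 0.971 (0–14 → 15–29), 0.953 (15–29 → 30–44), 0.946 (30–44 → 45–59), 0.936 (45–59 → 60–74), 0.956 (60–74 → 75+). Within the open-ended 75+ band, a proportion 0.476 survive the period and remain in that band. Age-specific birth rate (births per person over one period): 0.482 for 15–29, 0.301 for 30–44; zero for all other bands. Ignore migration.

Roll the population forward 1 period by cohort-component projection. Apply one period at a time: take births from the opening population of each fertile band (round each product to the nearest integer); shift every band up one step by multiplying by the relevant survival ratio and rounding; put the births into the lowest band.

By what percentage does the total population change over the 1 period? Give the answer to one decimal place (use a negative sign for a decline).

6.0

Numbering the bands 1..6 from youngest to oldest:
After projecting period 1:
Births: 7400 * 0.482 = 3567, 16000 * 0.301 = 4816 ⇒ total 8383
Band 2: 17800 * 0.971 = 17284
Band 3: 7400 * 0.953 = 7052
Band 4: 16000 * 0.946 = 15136
Band 5: 3100 * 0.936 = 2902
Band 6: 4900 * 0.956 + 5600 * 0.476 = 4684 + 2666 = 7350
Population now: 0–14=8383, 15–29=17284, 30–44=7052, 45–59=15136, 60–74=2902, 75+=7350
Total: 54800 → 58107; change = 3307; percentage change = 6.0%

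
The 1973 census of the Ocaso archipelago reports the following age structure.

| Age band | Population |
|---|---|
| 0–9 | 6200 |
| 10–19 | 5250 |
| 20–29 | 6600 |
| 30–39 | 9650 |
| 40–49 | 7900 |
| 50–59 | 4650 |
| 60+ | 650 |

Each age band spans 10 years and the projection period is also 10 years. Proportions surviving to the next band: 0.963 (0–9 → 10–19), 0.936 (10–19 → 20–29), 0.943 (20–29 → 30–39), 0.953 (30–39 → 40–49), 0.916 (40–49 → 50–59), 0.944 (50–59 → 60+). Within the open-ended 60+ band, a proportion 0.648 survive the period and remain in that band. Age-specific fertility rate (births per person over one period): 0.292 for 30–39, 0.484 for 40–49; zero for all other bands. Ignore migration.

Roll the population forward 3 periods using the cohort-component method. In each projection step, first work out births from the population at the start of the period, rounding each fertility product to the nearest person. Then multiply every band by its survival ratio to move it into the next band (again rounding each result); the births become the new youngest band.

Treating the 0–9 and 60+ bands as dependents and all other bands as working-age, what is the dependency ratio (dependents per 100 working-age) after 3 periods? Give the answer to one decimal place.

Numbering the groups 1..7 from youngest to oldest:
After projecting period 1:
Births: 9650 * 0.292 = 2818 ; 7900 * 0.484 = 3824 ⇒ total 6642
Group 2: 6200 * 0.963 = 5971
Group 3: 5250 * 0.936 = 4914
Group 4: 6600 * 0.943 = 6224
Group 5: 9650 * 0.953 = 9196
Group 6: 7900 * 0.916 = 7236
Group 7: 4650 * 0.944 + 650 * 0.648 = 4390 + 421 = 4811
→ [6642, 5971, 4914, 6224, 9196, 7236, 4811]
After projecting period 2:
Births: 6224 * 0.292 = 1817 ; 9196 * 0.484 = 4451 ⇒ total 6268
Group 2: 6642 * 0.963 = 6396
Group 3: 5971 * 0.936 = 5589
Group 4: 4914 * 0.943 = 4634
Group 5: 6224 * 0.953 = 5931
Group 6: 9196 * 0.916 = 8424
Group 7: 7236 * 0.944 + 4811 * 0.648 = 6831 + 3118 = 9949
→ [6268, 6396, 5589, 4634, 5931, 8424, 9949]
After projecting period 3:
Births: 4634 * 0.292 = 1353 ; 5931 * 0.484 = 2871 ⇒ total 4224
Group 2: 6268 * 0.963 = 6036
Group 3: 6396 * 0.936 = 5987
Group 4: 5589 * 0.943 = 5270
Group 5: 4634 * 0.953 = 4416
Group 6: 5931 * 0.916 = 5433
Group 7: 8424 * 0.944 + 9949 * 0.648 = 7952 + 6447 = 14399
→ [4224, 6036, 5987, 5270, 4416, 5433, 14399]
Dependents (band 0–9 + band 60+) = 4224 + 14399 = 18623; working-age = 27142; ratio = 18623/27142 × 100 = 68.6

68.6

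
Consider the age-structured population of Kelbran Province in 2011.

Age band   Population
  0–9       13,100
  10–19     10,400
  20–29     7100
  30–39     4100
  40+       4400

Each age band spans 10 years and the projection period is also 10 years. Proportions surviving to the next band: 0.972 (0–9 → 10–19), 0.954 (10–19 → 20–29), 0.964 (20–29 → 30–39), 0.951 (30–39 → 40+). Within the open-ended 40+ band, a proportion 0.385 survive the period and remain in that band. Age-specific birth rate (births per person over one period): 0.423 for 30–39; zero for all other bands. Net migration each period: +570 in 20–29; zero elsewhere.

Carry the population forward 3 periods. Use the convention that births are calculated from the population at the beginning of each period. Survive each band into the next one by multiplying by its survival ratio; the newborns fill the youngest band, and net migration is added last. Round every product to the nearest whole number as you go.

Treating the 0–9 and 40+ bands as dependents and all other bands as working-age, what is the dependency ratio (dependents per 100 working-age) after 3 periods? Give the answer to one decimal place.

— Period 1 —
Births: 4100 × 0.423 = 1734
10–19: 13100 × 0.972 = 12733
20–29: 10400 × 0.954 = 9922
30–39: 7100 × 0.964 = 6844
40+: 4100 × 0.951 + 4400 × 0.385 = 3899 + 1694 = 5593
Net migration: 20–29 + 570 → 10492
→ [1734, 12733, 10492, 6844, 5593]
— Period 2 —
Births: 6844 × 0.423 = 2895
10–19: 1734 × 0.972 = 1685
20–29: 12733 × 0.954 = 12147
30–39: 10492 × 0.964 = 10114
40+: 6844 × 0.951 + 5593 × 0.385 = 6509 + 2153 = 8662
Net migration: 20–29 + 570 → 12717
→ [2895, 1685, 12717, 10114, 8662]
— Period 3 —
Births: 10114 × 0.423 = 4278
10–19: 2895 × 0.972 = 2814
20–29: 1685 × 0.954 = 1607
30–39: 12717 × 0.964 = 12259
40+: 10114 × 0.951 + 8662 × 0.385 = 9618 + 3335 = 12953
Net migration: 20–29 + 570 → 2177
→ [4278, 2814, 2177, 12259, 12953]
Dependents (band 0–9 + band 40+) = 4278 + 12953 = 17231; working-age = 17250; ratio = 17231/17250 × 100 = 99.9

99.9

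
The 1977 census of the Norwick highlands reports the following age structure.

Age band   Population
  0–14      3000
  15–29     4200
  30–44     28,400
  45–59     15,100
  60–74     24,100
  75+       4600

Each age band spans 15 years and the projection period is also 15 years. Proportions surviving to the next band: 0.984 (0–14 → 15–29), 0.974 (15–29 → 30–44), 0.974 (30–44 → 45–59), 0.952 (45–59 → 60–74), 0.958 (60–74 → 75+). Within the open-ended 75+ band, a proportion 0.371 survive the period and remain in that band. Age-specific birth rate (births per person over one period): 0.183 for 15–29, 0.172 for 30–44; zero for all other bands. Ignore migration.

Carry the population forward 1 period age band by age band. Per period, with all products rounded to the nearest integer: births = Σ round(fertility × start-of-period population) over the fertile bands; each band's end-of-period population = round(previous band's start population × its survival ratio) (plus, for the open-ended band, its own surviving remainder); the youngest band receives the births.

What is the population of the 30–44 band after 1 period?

4091

Period 1:
Births: 4200 × 0.183 = 769, 28400 × 0.172 = 4885 ⇒ total 5654
15–29: 3000 × 0.984 = 2952
30–44: 4200 × 0.974 = 4091
45–59: 28400 × 0.974 = 27662
60–74: 15100 × 0.952 = 14375
75+: 24100 × 0.958 + 4600 × 0.371 = 23088 + 1707 = 24795
Giving 5654 / 2952 / 4091 / 27662 / 14375 / 24795.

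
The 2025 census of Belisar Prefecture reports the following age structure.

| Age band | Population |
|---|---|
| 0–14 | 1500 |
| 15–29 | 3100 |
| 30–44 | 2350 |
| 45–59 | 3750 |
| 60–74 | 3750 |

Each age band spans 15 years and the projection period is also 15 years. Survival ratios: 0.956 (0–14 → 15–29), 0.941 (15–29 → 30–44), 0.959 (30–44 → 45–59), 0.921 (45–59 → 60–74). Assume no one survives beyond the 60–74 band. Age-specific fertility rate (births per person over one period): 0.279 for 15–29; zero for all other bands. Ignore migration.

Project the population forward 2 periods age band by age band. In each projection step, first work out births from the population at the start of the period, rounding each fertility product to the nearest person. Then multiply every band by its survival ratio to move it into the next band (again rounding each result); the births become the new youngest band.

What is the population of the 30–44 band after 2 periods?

1349

— Period 1 —
Births: 3100 × 0.279 = 865
15–29: 1500 × 0.956 = 1434
30–44: 3100 × 0.941 = 2917
45–59: 2350 × 0.959 = 2254
60–74: 3750 × 0.921 = 3454
Population now: 0–14=865, 15–29=1434, 30–44=2917, 45–59=2254, 60–74=3454
— Period 2 —
Births: 1434 × 0.279 = 400
15–29: 865 × 0.956 = 827
30–44: 1434 × 0.941 = 1349
45–59: 2917 × 0.959 = 2797
60–74: 2254 × 0.921 = 2076
Population now: 0–14=400, 15–29=827, 30–44=1349, 45–59=2797, 60–74=2076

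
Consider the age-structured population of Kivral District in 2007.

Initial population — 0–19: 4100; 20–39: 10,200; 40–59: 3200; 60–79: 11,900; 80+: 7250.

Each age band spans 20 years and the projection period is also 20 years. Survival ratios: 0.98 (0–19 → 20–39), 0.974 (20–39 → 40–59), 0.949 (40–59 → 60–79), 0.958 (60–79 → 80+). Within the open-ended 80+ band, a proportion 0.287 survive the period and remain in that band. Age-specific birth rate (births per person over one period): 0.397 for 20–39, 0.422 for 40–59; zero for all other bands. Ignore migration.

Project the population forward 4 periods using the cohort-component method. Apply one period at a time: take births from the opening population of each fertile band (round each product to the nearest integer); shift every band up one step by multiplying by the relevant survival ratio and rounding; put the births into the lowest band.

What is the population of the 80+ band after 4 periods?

[period 1]
Births: 10200 × 0.397 = 4049 ; 3200 × 0.422 = 1350 → 5399
20–39: 4100 × 0.98 = 4018
40–59: 10200 × 0.974 = 9935
60–79: 3200 × 0.949 = 3037
80+: 11900 × 0.958 + 7250 × 0.287 = 11400 + 2081 = 13481
Population now: 0–19=5399, 20–39=4018, 40–59=9935, 60–79=3037, 80+=13481
[period 2]
Births: 4018 × 0.397 = 1595 ; 9935 × 0.422 = 4193 → 5788
20–39: 5399 × 0.98 = 5291
40–59: 4018 × 0.974 = 3914
60–79: 9935 × 0.949 = 9428
80+: 3037 × 0.958 + 13481 × 0.287 = 2909 + 3869 = 6778
Population now: 0–19=5788, 20–39=5291, 40–59=3914, 60–79=9428, 80+=6778
[period 3]
Births: 5291 × 0.397 = 2101 ; 3914 × 0.422 = 1652 → 3753
20–39: 5788 × 0.98 = 5672
40–59: 5291 × 0.974 = 5153
60–79: 3914 × 0.949 = 3714
80+: 9428 × 0.958 + 6778 × 0.287 = 9032 + 1945 = 10977
Population now: 0–19=3753, 20–39=5672, 40–59=5153, 60–79=3714, 80+=10977
[period 4]
Births: 5672 × 0.397 = 2252 ; 5153 × 0.422 = 2175 → 4427
20–39: 3753 × 0.98 = 3678
40–59: 5672 × 0.974 = 5525
60–79: 5153 × 0.949 = 4890
80+: 3714 × 0.958 + 10977 × 0.287 = 3558 + 3150 = 6708
Population now: 0–19=4427, 20–39=3678, 40–59=5525, 60–79=4890, 80+=6708

6708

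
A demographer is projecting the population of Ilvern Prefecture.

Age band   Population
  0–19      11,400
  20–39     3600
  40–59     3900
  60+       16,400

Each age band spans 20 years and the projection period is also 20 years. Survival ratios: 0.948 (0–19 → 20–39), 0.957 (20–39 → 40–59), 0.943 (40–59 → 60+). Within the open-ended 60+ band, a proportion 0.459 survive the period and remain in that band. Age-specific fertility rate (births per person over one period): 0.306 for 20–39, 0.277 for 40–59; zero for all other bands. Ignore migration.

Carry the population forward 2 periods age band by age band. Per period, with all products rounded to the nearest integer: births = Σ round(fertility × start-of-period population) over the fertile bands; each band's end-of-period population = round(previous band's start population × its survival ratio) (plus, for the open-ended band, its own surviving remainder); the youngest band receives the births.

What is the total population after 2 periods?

25065

— Period 1 —
Births: 3600 * 0.306 = 1102, 3900 * 0.277 = 1080 → 2182
20–39: 11400 * 0.948 = 10807
40–59: 3600 * 0.957 = 3445
60+: 3900 * 0.943 + 16400 * 0.459 = 3678 + 7528 = 11206
→ [2182, 10807, 3445, 11206]
— Period 2 —
Births: 10807 * 0.306 = 3307, 3445 * 0.277 = 954 → 4261
20–39: 2182 * 0.948 = 2069
40–59: 10807 * 0.957 = 10342
60+: 3445 * 0.943 + 11206 * 0.459 = 3249 + 5144 = 8393
→ [4261, 2069, 10342, 8393]
Total after period 2: 4261 + 2069 + 10342 + 8393 = 25065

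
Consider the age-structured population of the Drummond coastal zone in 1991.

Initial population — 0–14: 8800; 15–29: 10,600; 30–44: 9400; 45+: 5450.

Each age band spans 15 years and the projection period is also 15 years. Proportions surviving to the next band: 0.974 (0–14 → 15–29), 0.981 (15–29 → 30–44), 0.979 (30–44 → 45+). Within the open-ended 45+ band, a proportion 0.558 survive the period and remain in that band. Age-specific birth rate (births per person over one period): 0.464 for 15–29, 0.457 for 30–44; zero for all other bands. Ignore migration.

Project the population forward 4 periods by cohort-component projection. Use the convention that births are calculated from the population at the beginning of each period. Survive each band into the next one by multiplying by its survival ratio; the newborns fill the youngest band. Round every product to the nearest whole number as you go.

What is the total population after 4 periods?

Call the bands 1 to 4, youngest first.
Period 1:
Births: 10600 × 0.464 = 4918  |  9400 × 0.457 = 4296 — total 9214
Band 2: 8800 × 0.974 = 8571
Band 3: 10600 × 0.981 = 10399
Band 4: 9400 × 0.979 + 5450 × 0.558 = 9203 + 3041 = 12244
End of period: [9214, 8571, 10399, 12244]
Period 2:
Births: 8571 × 0.464 = 3977  |  10399 × 0.457 = 4752 — total 8729
Band 2: 9214 × 0.974 = 8974
Band 3: 8571 × 0.981 = 8408
Band 4: 10399 × 0.979 + 12244 × 0.558 = 10181 + 6832 = 17013
End of period: [8729, 8974, 8408, 17013]
Period 3:
Births: 8974 × 0.464 = 4164  |  8408 × 0.457 = 3842 — total 8006
Band 2: 8729 × 0.974 = 8502
Band 3: 8974 × 0.981 = 8803
Band 4: 8408 × 0.979 + 17013 × 0.558 = 8231 + 9493 = 17724
End of period: [8006, 8502, 8803, 17724]
Period 4:
Births: 8502 × 0.464 = 3945  |  8803 × 0.457 = 4023 — total 7968
Band 2: 8006 × 0.974 = 7798
Band 3: 8502 × 0.981 = 8340
Band 4: 8803 × 0.979 + 17724 × 0.558 = 8618 + 9890 = 18508
End of period: [7968, 7798, 8340, 18508]
Total after period 4: 7968 + 7798 + 8340 + 18508 = 42614

42614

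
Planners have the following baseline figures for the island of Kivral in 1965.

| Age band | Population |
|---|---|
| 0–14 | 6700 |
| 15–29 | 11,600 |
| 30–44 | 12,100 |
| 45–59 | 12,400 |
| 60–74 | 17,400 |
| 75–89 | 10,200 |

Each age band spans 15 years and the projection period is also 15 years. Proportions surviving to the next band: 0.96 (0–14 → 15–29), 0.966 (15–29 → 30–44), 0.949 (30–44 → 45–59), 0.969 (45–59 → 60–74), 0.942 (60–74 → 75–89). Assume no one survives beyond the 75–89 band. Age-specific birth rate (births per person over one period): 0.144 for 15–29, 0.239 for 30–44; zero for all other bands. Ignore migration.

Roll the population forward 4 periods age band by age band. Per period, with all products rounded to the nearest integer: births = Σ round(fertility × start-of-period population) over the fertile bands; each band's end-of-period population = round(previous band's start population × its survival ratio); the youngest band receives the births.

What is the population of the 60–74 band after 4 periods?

Let band 1 be 0–14 through band 6 = 75–89.
— Period 1 —
Births: 11600 × 0.144 = 1670, 12100 × 0.239 = 2892 → 4562
Band 2: 6700 × 0.96 = 6432
Band 3: 11600 × 0.966 = 11206
Band 4: 12100 × 0.949 = 11483
Band 5: 12400 × 0.969 = 12016
Band 6: 17400 × 0.942 = 16391
Population now: 0–14=4562, 15–29=6432, 30–44=11206, 45–59=11483, 60–74=12016, 75–89=16391
— Period 2 —
Births: 6432 × 0.144 = 926, 11206 × 0.239 = 2678 → 3604
Band 2: 4562 × 0.96 = 4380
Band 3: 6432 × 0.966 = 6213
Band 4: 11206 × 0.949 = 10634
Band 5: 11483 × 0.969 = 11127
Band 6: 12016 × 0.942 = 11319
Population now: 0–14=3604, 15–29=4380, 30–44=6213, 45–59=10634, 60–74=11127, 75–89=11319
— Period 3 —
Births: 4380 × 0.144 = 631, 6213 × 0.239 = 1485 → 2116
Band 2: 3604 × 0.96 = 3460
Band 3: 4380 × 0.966 = 4231
Band 4: 6213 × 0.949 = 5896
Band 5: 10634 × 0.969 = 10304
Band 6: 11127 × 0.942 = 10482
Population now: 0–14=2116, 15–29=3460, 30–44=4231, 45–59=5896, 60–74=10304, 75–89=10482
— Period 4 —
Births: 3460 × 0.144 = 498, 4231 × 0.239 = 1011 → 1509
Band 2: 2116 × 0.96 = 2031
Band 3: 3460 × 0.966 = 3342
Band 4: 4231 × 0.949 = 4015
Band 5: 5896 × 0.969 = 5713
Band 6: 10304 × 0.942 = 9706
Population now: 0–14=1509, 15–29=2031, 30–44=3342, 45–59=4015, 60–74=5713, 75–89=9706

5713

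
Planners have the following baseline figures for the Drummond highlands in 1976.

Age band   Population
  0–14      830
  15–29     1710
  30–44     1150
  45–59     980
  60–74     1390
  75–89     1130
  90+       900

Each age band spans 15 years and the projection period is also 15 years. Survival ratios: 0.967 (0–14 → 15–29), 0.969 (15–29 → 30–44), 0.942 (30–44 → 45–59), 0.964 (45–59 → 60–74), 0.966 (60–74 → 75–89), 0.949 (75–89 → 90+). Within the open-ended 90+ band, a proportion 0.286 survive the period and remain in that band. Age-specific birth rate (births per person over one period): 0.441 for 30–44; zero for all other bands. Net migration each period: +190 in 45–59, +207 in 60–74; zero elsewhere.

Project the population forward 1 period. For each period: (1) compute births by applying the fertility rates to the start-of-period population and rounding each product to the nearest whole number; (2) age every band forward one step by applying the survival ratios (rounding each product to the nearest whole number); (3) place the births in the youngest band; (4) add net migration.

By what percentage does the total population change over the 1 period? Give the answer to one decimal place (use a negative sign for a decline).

Period 1.
Births: 1150 × 0.441 = 507
15–29: 830 × 0.967 = 803
30–44: 1710 × 0.969 = 1657
45–59: 1150 × 0.942 = 1083
60–74: 980 × 0.964 = 945
75–89: 1390 × 0.966 = 1343
90+: 1130 × 0.949 + 900 × 0.286 = 1072 + 257 = 1329
Net migration: 45–59 + 190 → 1273; 60–74 + 207 → 1152
Population now: 0–14=507, 15–29=803, 30–44=1657, 45–59=1273, 60–74=1152, 75–89=1343, 90+=1329
Total: 8090 → 8064; change = -26; percentage change = -0.3%

-0.3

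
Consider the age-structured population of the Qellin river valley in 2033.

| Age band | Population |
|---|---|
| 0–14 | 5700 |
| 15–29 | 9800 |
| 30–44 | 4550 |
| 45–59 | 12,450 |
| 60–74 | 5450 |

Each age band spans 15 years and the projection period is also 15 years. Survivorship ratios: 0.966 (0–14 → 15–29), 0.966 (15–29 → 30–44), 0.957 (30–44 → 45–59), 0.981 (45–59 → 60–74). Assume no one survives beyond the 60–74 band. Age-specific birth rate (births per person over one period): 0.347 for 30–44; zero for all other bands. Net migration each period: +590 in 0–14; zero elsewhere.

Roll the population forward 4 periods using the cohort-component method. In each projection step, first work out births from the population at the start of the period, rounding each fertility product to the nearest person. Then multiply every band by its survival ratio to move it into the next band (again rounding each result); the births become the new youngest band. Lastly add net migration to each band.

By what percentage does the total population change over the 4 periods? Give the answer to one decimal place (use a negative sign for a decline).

-62.6

Call the groups 1 to 5, youngest first.
— Period 1 —
Births: 4550 * 0.347 = 1579
Group 2: 5700 * 0.966 = 5506
Group 3: 9800 * 0.966 = 9467
Group 4: 4550 * 0.957 = 4354
Group 5: 12450 * 0.981 = 12213
Net migration: Group 1 + 590 → 2169
End of period: [2169, 5506, 9467, 4354, 12213]
— Period 2 —
Births: 9467 * 0.347 = 3285
Group 2: 2169 * 0.966 = 2095
Group 3: 5506 * 0.966 = 5319
Group 4: 9467 * 0.957 = 9060
Group 5: 4354 * 0.981 = 4271
Net migration: Group 1 + 590 → 3875
End of period: [3875, 2095, 5319, 9060, 4271]
— Period 3 —
Births: 5319 * 0.347 = 1846
Group 2: 3875 * 0.966 = 3743
Group 3: 2095 * 0.966 = 2024
Group 4: 5319 * 0.957 = 5090
Group 5: 9060 * 0.981 = 8888
Net migration: Group 1 + 590 → 2436
End of period: [2436, 3743, 2024, 5090, 8888]
— Period 4 —
Births: 2024 * 0.347 = 702
Group 2: 2436 * 0.966 = 2353
Group 3: 3743 * 0.966 = 3616
Group 4: 2024 * 0.957 = 1937
Group 5: 5090 * 0.981 = 4993
Net migration: Group 1 + 590 → 1292
End of period: [1292, 2353, 3616, 1937, 4993]
Total: 37950 → 14191; change = -23759; percentage change = -62.6%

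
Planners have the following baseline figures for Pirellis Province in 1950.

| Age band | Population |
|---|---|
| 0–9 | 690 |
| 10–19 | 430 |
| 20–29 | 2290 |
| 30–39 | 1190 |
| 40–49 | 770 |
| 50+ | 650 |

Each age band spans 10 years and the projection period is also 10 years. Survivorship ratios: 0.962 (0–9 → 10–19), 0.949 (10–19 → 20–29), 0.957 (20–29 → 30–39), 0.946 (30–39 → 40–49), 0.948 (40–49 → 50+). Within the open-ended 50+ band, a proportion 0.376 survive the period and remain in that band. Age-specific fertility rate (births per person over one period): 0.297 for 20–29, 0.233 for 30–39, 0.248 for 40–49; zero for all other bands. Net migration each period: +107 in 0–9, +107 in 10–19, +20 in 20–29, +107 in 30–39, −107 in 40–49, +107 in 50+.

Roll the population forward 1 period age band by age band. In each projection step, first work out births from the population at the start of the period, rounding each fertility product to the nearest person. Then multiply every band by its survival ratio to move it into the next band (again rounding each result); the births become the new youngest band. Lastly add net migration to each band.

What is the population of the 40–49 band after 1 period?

1019

Let band 1 be 0–9 through band 6 = 50+.
After projecting period 1:
Births: 2290 * 0.297 = 680  |  1190 * 0.233 = 277  |  770 * 0.248 = 191 ⇒ total 1148
Band 2: 690 * 0.962 = 664
Band 3: 430 * 0.949 = 408
Band 4: 2290 * 0.957 = 2192
Band 5: 1190 * 0.946 = 1126
Band 6: 770 * 0.948 + 650 * 0.376 = 730 + 244 = 974
Net migration: Band 1 + 107 → 1255; Band 2 + 107 → 771; Band 3 + 20 → 428; Band 4 + 107 → 2299; Band 5 − 107 → 1019; Band 6 + 107 → 1081
Population now: 0–9=1255, 10–19=771, 20–29=428, 30–39=2299, 40–49=1019, 50+=1081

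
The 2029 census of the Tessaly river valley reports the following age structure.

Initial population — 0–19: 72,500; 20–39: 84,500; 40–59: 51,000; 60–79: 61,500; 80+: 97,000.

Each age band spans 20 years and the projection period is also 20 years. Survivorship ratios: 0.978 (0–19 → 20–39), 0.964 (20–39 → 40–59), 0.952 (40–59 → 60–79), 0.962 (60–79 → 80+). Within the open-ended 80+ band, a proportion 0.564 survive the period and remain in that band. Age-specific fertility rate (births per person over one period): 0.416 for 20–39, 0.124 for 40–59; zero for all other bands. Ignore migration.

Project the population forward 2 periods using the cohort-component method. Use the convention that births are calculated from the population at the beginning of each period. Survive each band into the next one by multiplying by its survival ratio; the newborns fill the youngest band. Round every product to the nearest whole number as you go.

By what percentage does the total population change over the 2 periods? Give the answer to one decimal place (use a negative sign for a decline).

Let group 1 be 0–19 through group 5 = 80+.
— Period 1 —
Births: 84500 × 0.416 = 35152, 51000 × 0.124 = 6324 → total 41476
Group 2: 72500 × 0.978 = 70905
Group 3: 84500 × 0.964 = 81458
Group 4: 51000 × 0.952 = 48552
Group 5: 61500 × 0.962 + 97000 × 0.564 = 59163 + 54708 = 113871
Giving 41476 / 70905 / 81458 / 48552 / 113871.
— Period 2 —
Births: 70905 × 0.416 = 29496, 81458 × 0.124 = 10101 → total 39597
Group 2: 41476 × 0.978 = 40564
Group 3: 70905 × 0.964 = 68352
Group 4: 81458 × 0.952 = 77548
Group 5: 48552 × 0.962 + 113871 × 0.564 = 46707 + 64223 = 110930
Giving 39597 / 40564 / 68352 / 77548 / 110930.
Total: 366500 → 336991; change = -29509; percentage change = -8.1%

-8.1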